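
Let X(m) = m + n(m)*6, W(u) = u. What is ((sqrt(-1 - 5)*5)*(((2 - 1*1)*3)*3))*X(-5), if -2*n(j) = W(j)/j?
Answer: -360*I*sqrt(6) ≈ -881.82*I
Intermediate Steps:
n(j) = -1/2 (n(j) = -j/(2*j) = -1/2*1 = -1/2)
X(m) = -3 + m (X(m) = m - 1/2*6 = m - 3 = -3 + m)
((sqrt(-1 - 5)*5)*(((2 - 1*1)*3)*3))*X(-5) = ((sqrt(-1 - 5)*5)*(((2 - 1*1)*3)*3))*(-3 - 5) = ((sqrt(-6)*5)*(((2 - 1)*3)*3))*(-8) = (((I*sqrt(6))*5)*((1*3)*3))*(-8) = ((5*I*sqrt(6))*(3*3))*(-8) = ((5*I*sqrt(6))*9)*(-8) = (45*I*sqrt(6))*(-8) = -360*I*sqrt(6)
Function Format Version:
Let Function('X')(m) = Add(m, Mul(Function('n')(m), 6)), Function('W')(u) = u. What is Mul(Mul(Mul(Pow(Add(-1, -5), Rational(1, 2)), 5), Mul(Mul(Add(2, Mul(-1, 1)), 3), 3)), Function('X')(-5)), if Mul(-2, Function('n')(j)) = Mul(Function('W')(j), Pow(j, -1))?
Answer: Mul(-360, I, Pow(6, Rational(1, 2))) ≈ Mul(-881.82, I)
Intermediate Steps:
Function('n')(j) = Rational(-1, 2) (Function('n')(j) = Mul(Rational(-1, 2), Mul(j, Pow(j, -1))) = Mul(Rational(-1, 2), 1) = Rational(-1, 2))
Function('X')(m) = Add(-3, m) (Function('X')(m) = Add(m, Mul(Rational(-1, 2), 6)) = Add(m, -3) = Add(-3, m))
Mul(Mul(Mul(Pow(Add(-1, -5), Rational(1, 2)), 5), Mul(Mul(Add(2, Mul(-1, 1)), 3), 3)), Function('X')(-5)) = Mul(Mul(Mul(Pow(Add(-1, -5), Rational(1, 2)), 5), Mul(Mul(Add(2, Mul(-1, 1)), 3), 3)), Add(-3, -5)) = Mul(Mul(Mul(Pow(-6, Rational(1, 2)), 5), Mul(Mul(Add(2, -1), 3), 3)), -8) = Mul(Mul(Mul(Mul(I, Pow(6, Rational(1, 2))), 5), Mul(Mul(1, 3), 3)), -8) = Mul(Mul(Mul(5, I, Pow(6, Rational(1, 2))), Mul(3, 3)), -8) = Mul(Mul(Mul(5, I, Pow(6, Rational(1, 2))), 9), -8) = Mul(Mul(45, I, Pow(6, Rational(1, 2))), -8) = Mul(-360, I, Pow(6, Rational(1, 2)))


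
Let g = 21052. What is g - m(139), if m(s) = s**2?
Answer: 1731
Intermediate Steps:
g - m(139) = 21052 - 1*139**2 = 21052 - 1*19321 = 21052 - 19321 = 1731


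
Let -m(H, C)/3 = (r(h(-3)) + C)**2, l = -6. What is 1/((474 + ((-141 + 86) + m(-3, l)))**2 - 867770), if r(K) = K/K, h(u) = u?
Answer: -1/749434 ≈ -1.3343e-6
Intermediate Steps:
r(K) = 1
m(H, C) = -3*(1 + C)**2
1/((474 + ((-141 + 86) + m(-3, l)))**2 - 867770) = 1/((474 + ((-141 + 86) - 3*(1 - 6)**2))**2 - 867770) = 1/((474 + (-55 - 3*(-5)**2))**2 - 867770) = 1/((474 + (-55 - 3*25))**2 - 867770) = 1/((474 + (-55 - 75))**2 - 867770) = 1/((474 - 130)**2 - 867770) = 1/(344**2 - 867770) = 1/(118336 - 867770) = 1/(-749434) = -1/749434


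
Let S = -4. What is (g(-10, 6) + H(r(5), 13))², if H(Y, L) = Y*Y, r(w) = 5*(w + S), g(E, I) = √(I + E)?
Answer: 621 + 100*I ≈ 621.0 + 100.0*I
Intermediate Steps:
g(E, I) = √(E + I)
r(w) = -20 + 5*w (r(w) = 5*(w - 4) = 5*(-4 + w) = -20 + 5*w)
H(Y, L) = Y²
(g(-10, 6) + H(r(5), 13))² = (√(-10 + 6) + (-20 + 5*5)²)² = (√(-4) + (-20 + 25)²)² = (2*I + 5²)² = (2*I + 25)² = (25 + 2*I)²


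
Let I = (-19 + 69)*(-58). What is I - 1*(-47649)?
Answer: 44749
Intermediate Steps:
I = -2900 (I = 50*(-58) = -2900)
I - 1*(-47649) = -2900 - 1*(-47649) = -2900 + 47649 = 44749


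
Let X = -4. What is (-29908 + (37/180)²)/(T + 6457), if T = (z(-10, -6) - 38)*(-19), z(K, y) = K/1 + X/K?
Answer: -969017831/238509360 ≈ -4.0628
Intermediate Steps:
z(K, y) = K - 4/K (z(K, y) = K/1 - 4/K = K*1 - 4/K = K - 4/K)
T = 4522/5 (T = ((-10 - 4/(-10)) - 38)*(-19) = ((-10 - 4*(-⅒)) - 38)*(-19) = ((-10 + ⅖) - 38)*(-19) = (-48/5 - 38)*(-19) = -238/5*(-19) = 4522/5 ≈ 904.40)
(-29908 + (37/180)²)/(T + 6457) = (-29908 + (37/180)²)/(4522/5 + 6457) = (-29908 + (37*(1/180))²)/(36807/5) = (-29908 + (37/180)²)*(5/36807) = (-29908 + 1369/32400)*(5/36807) = -969017831/32400*5/36807 = -969017831/238509360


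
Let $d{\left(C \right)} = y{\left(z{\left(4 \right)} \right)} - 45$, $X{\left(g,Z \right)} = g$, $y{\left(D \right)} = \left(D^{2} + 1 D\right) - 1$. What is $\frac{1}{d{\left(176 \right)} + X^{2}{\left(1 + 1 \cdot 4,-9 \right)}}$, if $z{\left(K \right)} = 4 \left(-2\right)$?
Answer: $\frac{1}{35} \approx 0.028571$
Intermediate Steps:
$z{\left(K \right)} = -8$
$y{\left(D \right)} = -1 + D + D^{2}$ ($y{\left(D \right)} = \left(D^{2} + D\right) - 1 = \left(D + D^{2}\right) - 1 = -1 + D + D^{2}$)
$d{\left(C \right)} = 10$ ($d{\left(C \right)} = \left(-1 - 8 + \left(-8\right)^{2}\right) - 45 = \left(-1 - 8 + 64\right) - 45 = 55 - 45 = 10$)
$\frac{1}{d{\left(176 \right)} + X^{2}{\left(1 + 1 \cdot 4,-9 \right)}} = \frac{1}{10 + \left(1 + 1 \cdot 4\right)^{2}} = \frac{1}{10 + \left(1 + 4\right)^{2}} = \frac{1}{10 + 5^{2}} = \frac{1}{10 + 25} = \frac{1}{35}$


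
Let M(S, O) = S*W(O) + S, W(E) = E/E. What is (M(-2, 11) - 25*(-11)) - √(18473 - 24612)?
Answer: 271 - I*√6139 ≈ 271.0 - 78.352*I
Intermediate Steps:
W(E) = 1
M(S, O) = 2*S (M(S, O) = S*1 + S = S + S = 2*S)
(M(-2, 11) - 25*(-11)) - √(18473 - 24612) = (2*(-2) - 25*(-11)) - √(18473 - 24612) = (-4 + 275) - √(-6139) = 271 - I*√6139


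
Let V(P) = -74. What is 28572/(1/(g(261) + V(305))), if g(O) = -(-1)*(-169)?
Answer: -6942996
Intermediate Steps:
g(O) = -169 (g(O) = -1*169 = -169)
28572/(1/(g(261) + V(305))) = 28572/(1/(-169 - 74)) = 28572/(1/(-243)) = 28572/(-1/243) = 28572*(-243) = -6942996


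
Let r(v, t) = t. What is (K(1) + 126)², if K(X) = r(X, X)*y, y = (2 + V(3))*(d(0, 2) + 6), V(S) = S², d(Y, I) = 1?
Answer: 41209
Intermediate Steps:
y = 77 (y = (2 + 3²)*(1 + 6) = (2 + 9)*7 = 11*7 = 77)
K(X) = 77*X (K(X) = X*77 = 77*X)
(K(1) + 126)² = (77*1 + 126)² = (77 + 126)² = 203² = 41209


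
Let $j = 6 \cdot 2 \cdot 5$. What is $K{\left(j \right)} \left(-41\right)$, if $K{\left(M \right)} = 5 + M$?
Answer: $-2665$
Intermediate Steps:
$j = 60$ ($j = 12 \cdot 5 = 60$)
$K{\left(j \right)} \left(-41\right) = \left(5 + 60\right) \left(-41\right) = 65 \left(-41\right) = -2665$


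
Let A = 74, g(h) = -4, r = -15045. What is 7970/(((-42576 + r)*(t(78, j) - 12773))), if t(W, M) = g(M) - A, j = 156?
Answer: 7970/740487471 ≈ 1.0763e-5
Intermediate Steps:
t(W, M) = -78 (t(W, M) = -4 - 1*74 = -4 - 74 = -78)
7970/(((-42576 + r)*(t(78, j) - 12773))) = 7970/(((-42576 - 15045)*(-78 - 12773))) = 7970/((-57621*(-12851))) = 7970/740487471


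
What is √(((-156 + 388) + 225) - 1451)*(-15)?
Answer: -15*I*√994 ≈ -472.92*I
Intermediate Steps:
√(((-156 + 388) + 225) - 1451)*(-15) = √((232 + 225) - 1451)*(-15) = √(457 - 1451)*(-15) = √(-994)*(-15) = (I*√994)*(-15) = -15*I*√994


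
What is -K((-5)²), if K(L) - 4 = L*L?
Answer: -629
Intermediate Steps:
K(L) = 4 + L² (K(L) = 4 + L*L = 4 + L²)
-K((-5)²) = -(4 + ((-5)²)²) = -(4 + 25²) = -(4 + 625) = -1*629 = -629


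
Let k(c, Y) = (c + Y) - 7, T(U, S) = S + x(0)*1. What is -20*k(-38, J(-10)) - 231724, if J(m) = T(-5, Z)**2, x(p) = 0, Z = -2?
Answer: -230904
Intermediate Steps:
T(U, S) = S (T(U, S) = S + 0*1 = S + 0 = S)
J(m) = 4 (J(m) = (-2)**2 = 4)
k(c, Y) = -7 + Y + c (k(c, Y) = (Y + c) - 7 = -7 + Y + c)
-20*k(-38, J(-10)) - 231724 = -20*(-7 + 4 - 38) - 231724 = -20*(-41) - 231724 = 820 - 231724 = -230904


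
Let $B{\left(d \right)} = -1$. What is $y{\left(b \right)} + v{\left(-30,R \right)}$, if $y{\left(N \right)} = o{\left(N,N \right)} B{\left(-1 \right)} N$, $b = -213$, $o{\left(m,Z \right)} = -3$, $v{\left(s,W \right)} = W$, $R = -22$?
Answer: $-661$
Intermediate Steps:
$y{\left(N \right)} = 3 N$ ($y{\left(N \right)} = \left(-3\right) \left(-1\right) N = 3 N$)
$y{\left(b \right)} + v{\left(-30,R \right)} = 3 \left(-213\right) - 22 = -639 - 22 = -661$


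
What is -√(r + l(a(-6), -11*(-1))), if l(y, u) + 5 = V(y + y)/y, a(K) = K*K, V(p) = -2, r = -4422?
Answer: -I*√159374/6 ≈ -66.536*I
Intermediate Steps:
a(K) = K²
l(y, u) = -5 - 2/y
-√(r + l(a(-6), -11*(-1))) = -√(-4422 + (-5 - 2/((-6)²))) = -√(-4422 + (-5 - 2/36)) = -√(-4422 + (-5 - 2*1/36)) = -√(-4422 + (-5 - 1/18)) = -√(-4422 - 91/18) = -√(-79687/18) = -I*√159374/6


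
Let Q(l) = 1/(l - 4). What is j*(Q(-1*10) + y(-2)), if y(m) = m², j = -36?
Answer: -990/7 ≈ -141.43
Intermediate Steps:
Q(l) = 1/(-4 + l)
j*(Q(-1*10) + y(-2)) = -36*(1/(-4 - 1*10) + (-2)²) = -36*(1/(-4 - 10) + 4) = -36*(1/(-14) + 4) = -36*(-1/14 + 4) = -36*55/14 = -990/7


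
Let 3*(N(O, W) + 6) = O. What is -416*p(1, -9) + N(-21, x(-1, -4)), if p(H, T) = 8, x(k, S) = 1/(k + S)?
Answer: -3341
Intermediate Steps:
x(k, S) = 1/(S + k)
N(O, W) = -6 + O/3
-416*p(1, -9) + N(-21, x(-1, -4)) = -416*8 + (-6 + (⅓)*(-21)) = -3328 + (-6 - 7) = -3328 - 13 = -3341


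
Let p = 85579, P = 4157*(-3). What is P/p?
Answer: -12471/85579 ≈ -0.14573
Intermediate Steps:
P = -12471
P/p = -12471/85579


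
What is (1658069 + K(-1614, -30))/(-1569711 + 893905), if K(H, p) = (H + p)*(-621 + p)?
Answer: -2728313/675806 ≈ -4.0371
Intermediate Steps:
K(H, p) = (-621 + p)*(H + p)
(1658069 + K(-1614, -30))/(-1569711 + 893905) = (1658069 + ((-30)² - 621*(-1614) - 621*(-30) - 1614*(-30)))/(-1569711 + 893905) = (1658069 + (900 + 1002294 + 18630 + 48420))/(-675806) = (1658069 + 1070244)*(-1/675806) = 2728313*(-1/675806) = -2728313/675806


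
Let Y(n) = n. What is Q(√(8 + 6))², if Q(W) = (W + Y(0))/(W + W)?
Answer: ¼ ≈ 0.25000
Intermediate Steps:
Q(W) = ½ (Q(W) = (W + 0)/(W + W) = W/((2*W)) = W*(1/(2*W)) = ½)
Q(√(8 + 6))² = (½)² = ¼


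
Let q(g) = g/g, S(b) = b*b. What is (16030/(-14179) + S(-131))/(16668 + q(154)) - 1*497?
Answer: -117222516458/236349751 ≈ -495.97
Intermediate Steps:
S(b) = b**2
q(g) = 1
(16030/(-14179) + S(-131))/(16668 + q(154)) - 1*497 = (16030/(-14179) + (-131)**2)/(16668 + 1) - 1*497 = (16030*(-1/14179) + 17161)/16669 - 497 = (-16030/14179 + 17161)*(1/16669) - 497 = (243309789/14179)*(1/16669) - 497 = 243309789/236349751 - 497 = -117222516458/236349751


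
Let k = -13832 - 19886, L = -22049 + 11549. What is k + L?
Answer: -44218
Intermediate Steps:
L = -10500
k = -33718
k + L = -33718 - 10500 = -44218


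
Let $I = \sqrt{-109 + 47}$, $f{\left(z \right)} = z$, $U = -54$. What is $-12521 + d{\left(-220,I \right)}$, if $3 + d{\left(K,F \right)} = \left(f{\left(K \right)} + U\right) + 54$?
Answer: $-12744$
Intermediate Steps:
$I = i \sqrt{62}$ ($I = \sqrt{-62} = i \sqrt{62} \approx 7.874 i$)
$d{\left(K,F \right)} = -3 + K$ ($d{\left(K,F \right)} = -3 + \left(\left(K - 54\right) + 54\right) = -3 + \left(\left(-54 + K\right) + 54\right) = -3 + K$)
$-12521 + d{\left(-220,I \right)} = -12521 - 223 = -12744$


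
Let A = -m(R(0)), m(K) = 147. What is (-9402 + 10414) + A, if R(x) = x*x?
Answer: 865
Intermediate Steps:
R(x) = x**2
A = -147 (A = -1*147 = -147)
(-9402 + 10414) + A = (-9402 + 10414) - 147 = 1012 - 147 = 865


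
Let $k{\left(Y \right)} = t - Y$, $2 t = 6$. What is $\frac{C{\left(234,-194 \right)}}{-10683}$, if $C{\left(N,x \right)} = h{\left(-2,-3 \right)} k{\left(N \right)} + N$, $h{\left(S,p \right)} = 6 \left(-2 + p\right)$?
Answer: $- \frac{796}{1187} \approx -0.6706$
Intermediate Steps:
$t = 3$ ($t = \frac{1}{2} \cdot 6 = 3$)
$h{\left(S,p \right)} = -12 + 6 p$
$k{\left(Y \right)} = 3 - Y$
$C{\left(N,x \right)} = -90 + 31 N$ ($C{\left(N,x \right)} = \left(-12 + 6 \left(-3\right)\right) \left(3 - N\right) + N = \left(-12 - 18\right) \left(3 - N\right) + N = - 30 \left(3 - N\right) + N = \left(-90 + 30 N\right) + N = -90 + 31 N$)
$\frac{C{\left(234,-194 \right)}}{-10683} = \frac{-90 + 31 \cdot 234}{-10683} = \left(-90 + 7254\right) \left(- \frac{1}{10683}\right) = 7164 \left(- \frac{1}{10683}\right) = - \frac{796}{1187}$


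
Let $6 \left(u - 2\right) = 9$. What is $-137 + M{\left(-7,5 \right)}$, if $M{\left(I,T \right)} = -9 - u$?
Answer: $- \frac{299}{2} \approx -149.5$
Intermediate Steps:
$u = \frac{7}{2}$ ($u = 2 + \frac{1}{6} \cdot 9 = 2 + \frac{3}{2} = \frac{7}{2} \approx 3.5$)
$M{\left(I,T \right)} = - \frac{25}{2}$ ($M{\left(I,T \right)} = -9 - \frac{7}{2} = - \frac{25}{2}$)
$-137 + M{\left(-7,5 \right)} = -137 - \frac{25}{2} = - \frac{299}{2}$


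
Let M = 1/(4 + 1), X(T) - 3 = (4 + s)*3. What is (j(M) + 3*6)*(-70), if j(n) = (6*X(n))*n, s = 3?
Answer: -3276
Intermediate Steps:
X(T) = 24 (X(T) = 3 + (4 + 3)*3 = 3 + 7*3 = 3 + 21 = 24)
M = ⅕ (M = 1/5 = ⅕ ≈ 0.20000)
j(n) = 144*n (j(n) = (6*24)*n = 144*n)
(j(M) + 3*6)*(-70) = (144*(⅕) + 3*6)*(-70) = (144/5 + 18)*(-70) = (234/5)*(-70) = -3276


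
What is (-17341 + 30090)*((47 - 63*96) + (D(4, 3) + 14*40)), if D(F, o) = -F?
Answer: -69418305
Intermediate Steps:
(-17341 + 30090)*((47 - 63*96) + (D(4, 3) + 14*40)) = (-17341 + 30090)*((47 - 63*96) + (-1*4 + 14*40)) = 12749*((47 - 6048) + (-4 + 560)) = 12749*(-6001 + 556) = 12749*(-5445) = -69418305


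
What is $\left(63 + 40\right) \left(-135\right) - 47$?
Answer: $-13952$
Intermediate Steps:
$\left(63 + 40\right) \left(-135\right) - 47 = 103 \left(-135\right) - 47 = -13905 - 47 = -13952$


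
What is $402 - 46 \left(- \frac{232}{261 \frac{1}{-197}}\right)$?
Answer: $- \frac{68878}{9} \approx -7653.1$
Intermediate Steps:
$402 - 46 \left(- \frac{232}{261 \frac{1}{-197}}\right) = 402 - 46 \left(- \frac{232}{261 \left(- \frac{1}{197}\right)}\right) = 402 - 46 \left(- \frac{232}{- \frac{261}{197}}\right) = 402 - 46 \left(\left(-232\right) \left(- \frac{197}{261}\right)\right) = 402 - \frac{72496}{9} = - \frac{68878}{9}$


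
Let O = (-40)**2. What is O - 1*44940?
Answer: -43340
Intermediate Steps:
O = 1600
O - 1*44940 = 1600 - 1*44940 = 1600 - 44940 = -43340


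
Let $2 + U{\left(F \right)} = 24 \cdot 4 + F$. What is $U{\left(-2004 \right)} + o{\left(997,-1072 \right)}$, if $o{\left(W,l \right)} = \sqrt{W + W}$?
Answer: $-1910 + \sqrt{1994} \approx -1865.3$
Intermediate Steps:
$o{\left(W,l \right)} = \sqrt{2} \sqrt{W}$ ($o{\left(W,l \right)} = \sqrt{2 W} = \sqrt{2} \sqrt{W}$)
$U{\left(F \right)} = 94 + F$ ($U{\left(F \right)} = -2 + \left(24 \cdot 4 + F\right) = -2 + \left(96 + F\right) = 94 + F$)
$U{\left(-2004 \right)} + o{\left(997,-1072 \right)} = \left(94 - 2004\right) + \sqrt{2} \sqrt{997} = -1910 + \sqrt{1994}$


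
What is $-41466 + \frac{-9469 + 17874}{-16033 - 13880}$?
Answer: $- \frac{1240380863}{29913} \approx -41466.0$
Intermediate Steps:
$-41466 + \frac{-9469 + 17874}{-16033 - 13880} = -41466 + \frac{8405}{-16033 - 13880} = -41466 + \frac{8405}{-29913} = -41466 + 8405 \left(- \frac{1}{29913}\right) = -41466 - \frac{8405}{29913} = - \frac{1240380863}{29913}$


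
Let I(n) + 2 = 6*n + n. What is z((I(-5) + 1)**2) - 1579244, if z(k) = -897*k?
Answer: -2741756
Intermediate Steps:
I(n) = -2 + 7*n (I(n) = -2 + (6*n + n) = -2 + 7*n)
z((I(-5) + 1)**2) - 1579244 = -897*((-2 + 7*(-5)) + 1)**2 - 1579244 = -897*((-2 - 35) + 1)**2 - 1579244 = -897*(-37 + 1)**2 - 1579244 = -897*(-36)**2 - 1579244 = -897*1296 - 1579244 = -1162512 - 1579244 = -2741756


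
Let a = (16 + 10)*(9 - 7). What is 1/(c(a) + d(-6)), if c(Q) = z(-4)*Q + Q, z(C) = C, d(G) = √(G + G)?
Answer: -13/2029 - I*√3/12174 ≈ -0.0064071 - 0.00014227*I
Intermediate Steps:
d(G) = √2*√G (d(G) = √(2*G) = √2*√G)
a = 52 (a = 26*2 = 52)
c(Q) = -3*Q (c(Q) = -4*Q + Q = -3*Q)
1/(c(a) + d(-6)) = 1/(-3*52 + √2*√(-6)) = 1/(-156 + √2*(I*√6)) = 1/(-156 + 2*I*√3)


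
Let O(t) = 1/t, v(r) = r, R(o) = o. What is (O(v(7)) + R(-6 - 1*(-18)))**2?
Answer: 7225/49 ≈ 147.45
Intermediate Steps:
(O(v(7)) + R(-6 - 1*(-18)))**2 = (1/7 + (-6 - 1*(-18)))**2 = (1/7 + (-6 + 18))**2 = (1/7 + 12)**2 = (85/7)**2 = 7225/49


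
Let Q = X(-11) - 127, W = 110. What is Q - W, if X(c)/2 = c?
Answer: -259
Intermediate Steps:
X(c) = 2*c
Q = -149 (Q = 2*(-11) - 127 = -22 - 127 = -149)
Q - W = -149 - 1*110 = -149 - 110 = -259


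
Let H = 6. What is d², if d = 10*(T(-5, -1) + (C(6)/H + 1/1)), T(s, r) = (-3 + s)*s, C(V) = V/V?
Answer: 1525225/9 ≈ 1.6947e+5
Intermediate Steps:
C(V) = 1
T(s, r) = s*(-3 + s)
d = 1235/3 (d = 10*(-5*(-3 - 5) + (1/6 + 1/1)) = 10*(-5*(-8) + (1*(⅙) + 1*1)) = 10*(40 + (⅙ + 1)) = 10*(40 + 7/6) = 10*(247/6) = 1235/3 ≈ 411.67)
d² = (1235/3)² = 1525225/9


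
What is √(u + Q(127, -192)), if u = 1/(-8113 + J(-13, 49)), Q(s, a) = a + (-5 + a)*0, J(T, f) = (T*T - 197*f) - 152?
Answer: I*√60485201941/17749 ≈ 13.856*I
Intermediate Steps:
J(T, f) = -152 + T² - 197*f (J(T, f) = (T² - 197*f) - 152 = -152 + T² - 197*f)
Q(s, a) = a (Q(s, a) = a + 0 = a)
u = -1/17749 (u = 1/(-8113 + (-152 + (-13)² - 197*49)) = 1/(-8113 + (-152 + 169 - 9653)) = 1/(-8113 - 9636) = 1/(-17749) = -1/17749 ≈ -5.6341e-5)
√(u + Q(127, -192)) = √(-1/17749 - 192) = √(-3407809/17749) = I*√60485201941/17749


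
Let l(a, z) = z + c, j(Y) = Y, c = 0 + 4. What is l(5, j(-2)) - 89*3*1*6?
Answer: -1600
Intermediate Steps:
c = 4
l(a, z) = 4 + z (l(a, z) = z + 4 = 4 + z)
l(5, j(-2)) - 89*3*1*6 = (4 - 2) - 89*3*1*6 = 2 - 267*6 = 2 - 89*18 = 2 - 1602 = -1600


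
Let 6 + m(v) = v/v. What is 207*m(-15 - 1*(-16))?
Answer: -1035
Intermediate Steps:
m(v) = -5 (m(v) = -6 + v/v = -6 + 1 = -5)
207*m(-15 - 1*(-16)) = 207*(-5) = -1035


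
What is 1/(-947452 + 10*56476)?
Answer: -1/382692 ≈ -2.6131e-6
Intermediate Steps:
1/(-947452 + 10*56476) = 1/(-947452 + 564760) = 1/(-382692) = -1/382692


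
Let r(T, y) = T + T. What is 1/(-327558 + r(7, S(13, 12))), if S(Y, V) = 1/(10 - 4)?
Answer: -1/327544 ≈ -3.0530e-6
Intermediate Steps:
S(Y, V) = ⅙ (S(Y, V) = 1/6 = ⅙)
r(T, y) = 2*T
1/(-327558 + r(7, S(13, 12))) = 1/(-327558 + 2*7) = 1/(-327558 + 14) = 1/(-327544) = -1/327544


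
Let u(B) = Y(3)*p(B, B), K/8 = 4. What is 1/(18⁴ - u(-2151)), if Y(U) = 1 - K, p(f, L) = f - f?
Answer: 1/104976 ≈ 9.5260e-6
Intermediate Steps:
p(f, L) = 0
K = 32 (K = 8*4 = 32)
Y(U) = -31 (Y(U) = 1 - 1*32 = 1 - 32 = -31)
u(B) = 0 (u(B) = -31*0 = 0)
1/(18⁴ - u(-2151)) = 1/(18⁴ - 1*0) = 1/(104976 + 0) = 1/104976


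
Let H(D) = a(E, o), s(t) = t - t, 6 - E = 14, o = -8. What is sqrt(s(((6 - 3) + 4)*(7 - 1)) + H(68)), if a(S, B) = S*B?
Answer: 8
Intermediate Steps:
E = -8 (E = 6 - 1*14 = 6 - 14 = -8)
s(t) = 0
a(S, B) = B*S
H(D) = 64 (H(D) = -8*(-8) = 64)
sqrt(s(((6 - 3) + 4)*(7 - 1)) + H(68)) = sqrt(0 + 64) = sqrt(64) = 8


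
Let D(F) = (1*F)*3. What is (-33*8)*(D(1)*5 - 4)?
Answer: -2904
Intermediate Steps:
D(F) = 3*F (D(F) = F*3 = 3*F)
(-33*8)*(D(1)*5 - 4) = (-33*8)*((3*1)*5 - 4) = -264*(3*5 - 4) = -264*(15 - 4) = -264*11 = -2904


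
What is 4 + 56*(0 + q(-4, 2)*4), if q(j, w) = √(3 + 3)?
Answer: 4 + 224*√6 ≈ 552.69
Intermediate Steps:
q(j, w) = √6
4 + 56*(0 + q(-4, 2)*4) = 4 + 56*(0 + √6*4) = 4 + 56*(0 + 4*√6) = 4 + 56*(4*√6) = 4 + 224*√6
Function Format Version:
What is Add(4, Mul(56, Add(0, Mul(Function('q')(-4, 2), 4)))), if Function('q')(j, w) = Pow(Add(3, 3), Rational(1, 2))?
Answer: Add(4, Mul(224, Pow(6, Rational(1, 2)))) ≈ 552.69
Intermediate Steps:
Function('q')(j, w) = Pow(6, Rational(1, 2))
Add(4, Mul(56, Add(0, Mul(Function('q')(-4, 2), 4)))) = Add(4, Mul(56, Add(0, Mul(Pow(6, Rational(1, 2)), 4)))) = Add(4, Mul(56, Add(0, Mul(4, Pow(6, Rational(1, 2)))))) = Add(4, Mul(56, Mul(4, Pow(6, Rational(1, 2))))) = Add(4, Mul(224, Pow(6, Rational(1, 2))))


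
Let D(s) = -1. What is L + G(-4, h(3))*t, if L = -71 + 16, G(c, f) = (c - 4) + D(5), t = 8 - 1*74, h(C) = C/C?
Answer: 539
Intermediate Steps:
h(C) = 1
t = -66 (t = 8 - 74 = -66)
G(c, f) = -5 + c (G(c, f) = (c - 4) - 1 = (-4 + c) - 1 = -5 + c)
L = -55
L + G(-4, h(3))*t = -55 + (-5 - 4)*(-66) = -55 - 9*(-66) = -55 + 594 = 539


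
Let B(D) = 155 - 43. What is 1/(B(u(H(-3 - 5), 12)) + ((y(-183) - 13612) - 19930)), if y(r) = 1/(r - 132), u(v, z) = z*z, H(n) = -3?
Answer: -315/10530451 ≈ -2.9913e-5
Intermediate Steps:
u(v, z) = z**2
y(r) = 1/(-132 + r)
B(D) = 112
1/(B(u(H(-3 - 5), 12)) + ((y(-183) - 13612) - 19930)) = 1/(112 + ((1/(-132 - 183) - 13612) - 19930)) = 1/(112 + ((1/(-315) - 13612) - 19930)) = 1/(112 + ((-1/315 - 13612) - 19930)) = 1/(112 + (-4287781/315 - 19930)) = 1/(112 - 10565731/315) = 1/(-10530451/315) = -315/10530451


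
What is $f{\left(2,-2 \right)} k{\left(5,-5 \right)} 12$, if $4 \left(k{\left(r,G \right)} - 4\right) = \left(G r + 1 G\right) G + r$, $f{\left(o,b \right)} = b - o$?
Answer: $-2052$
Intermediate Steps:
$k{\left(r,G \right)} = 4 + \frac{r}{4} + \frac{G \left(G + G r\right)}{4}$ ($k{\left(r,G \right)} = 4 + \frac{\left(G r + 1 G\right) G + r}{4} = 4 + \frac{\left(G r + G\right) G + r}{4} = 4 + \frac{\left(G + G r\right) G + r}{4} = 4 + \frac{G \left(G + G r\right) + r}{4} = 4 + \frac{r + G \left(G + G r\right)}{4} = 4 + \left(\frac{r}{4} + \frac{G \left(G + G r\right)}{4}\right) = 4 + \frac{r}{4} + \frac{G \left(G + G r\right)}{4}$)
$f{\left(2,-2 \right)} k{\left(5,-5 \right)} 12 = \left(-2 - 2\right) \left(4 + \frac{1}{4} \cdot 5 + \frac{\left(-5\right)^{2}}{4} + \frac{1}{4} \cdot 5 \left(-5\right)^{2}\right) 12 = \left(-2 - 2\right) \left(4 + \frac{5}{4} + \frac{1}{4} \cdot 25 + \frac{1}{4} \cdot 5 \cdot 25\right) 12 = - 4 \left(4 + \frac{5}{4} + \frac{25}{4} + \frac{125}{4}\right) 12 = \left(-4\right) \frac{171}{4} \cdot 12 = \left(-171\right) 12 = -2052$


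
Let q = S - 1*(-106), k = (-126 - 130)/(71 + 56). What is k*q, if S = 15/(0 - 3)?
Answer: -25856/127 ≈ -203.59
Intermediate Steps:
S = -5 (S = 15/(-3) = -1/3*15 = -5)
k = -256/127 ≈ -2.0157
q = 101 (q = -5 - 1*(-106) = -5 + 106 = 101)
k*q = -256/127*101 = -25856/127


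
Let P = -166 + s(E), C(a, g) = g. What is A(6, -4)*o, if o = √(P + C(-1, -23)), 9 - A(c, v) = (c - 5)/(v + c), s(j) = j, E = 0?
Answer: 51*I*√21/2 ≈ 116.86*I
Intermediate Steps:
A(c, v) = 9 - (-5 + c)/(c + v) (A(c, v) = 9 - (c - 5)/(v + c) = 9 - (-5 + c)/(c + v))
P = -166 (P = -166 + 0 = -166)
o = 3*I*√21 (o = √(-166 - 23) = √(-189) = 3*I*√21 ≈ 13.748*I)
A(6, -4)*o = ((5 + 8*6 + 9*(-4))/(6 - 4))*(3*I*√21) = ((5 + 48 - 36)/2)*(3*I*√21) = ((½)*17)*(3*I*√21) = 17*(3*I*√21)/2 = 51*I*√21/2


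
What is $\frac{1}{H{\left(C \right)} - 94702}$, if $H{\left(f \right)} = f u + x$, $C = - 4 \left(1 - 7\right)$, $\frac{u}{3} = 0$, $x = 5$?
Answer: $- \frac{1}{94697} \approx -1.056 \cdot 10^{-5}$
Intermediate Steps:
$u = 0$ ($u = 3 \cdot 0 = 0$)
$C = 24$ ($C = \left(-4\right) \left(-6\right) = 24$)
$H{\left(f \right)} = 5$ ($H{\left(f \right)} = f 0 + 5 = 0 + 5 = 5$)
$\frac{1}{H{\left(C \right)} - 94702} = \frac{1}{5 - 94702} = \frac{1}{-94697} = - \frac{1}{94697}$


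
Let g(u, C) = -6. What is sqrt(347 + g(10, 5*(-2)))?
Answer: sqrt(341) ≈ 18.466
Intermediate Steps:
sqrt(347 + g(10, 5*(-2))) = sqrt(347 - 6) = sqrt(341)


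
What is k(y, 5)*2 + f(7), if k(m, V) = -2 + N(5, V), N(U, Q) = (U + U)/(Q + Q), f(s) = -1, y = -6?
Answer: -3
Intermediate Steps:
N(U, Q) = U/Q (N(U, Q) = (2*U)/((2*Q)) = (2*U)*(1/(2*Q)) = U/Q)
k(m, V) = -2 + 5/V
k(y, 5)*2 + f(7) = (-2 + 5/5)*2 - 1 = (-2 + 5*(1/5))*2 - 1 = (-2 + 1)*2 - 1 = -1*2 - 1 = -2 - 1 = -3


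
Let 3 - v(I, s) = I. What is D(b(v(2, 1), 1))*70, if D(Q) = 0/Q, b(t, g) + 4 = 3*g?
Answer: 0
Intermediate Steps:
v(I, s) = 3 - I
b(t, g) = -4 + 3*g
D(Q) = 0
D(b(v(2, 1), 1))*70 = 0*70 = 0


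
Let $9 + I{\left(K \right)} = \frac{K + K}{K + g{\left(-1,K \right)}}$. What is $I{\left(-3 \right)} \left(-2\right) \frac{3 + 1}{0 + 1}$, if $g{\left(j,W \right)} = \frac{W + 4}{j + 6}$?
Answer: $\frac{384}{7} \approx 54.857$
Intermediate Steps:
$g{\left(j,W \right)} = \frac{4 + W}{6 + j}$
$I{\left(K \right)} = -9 + \frac{2 K}{\frac{4}{5} + \frac{6 K}{5}}$ ($I{\left(K \right)} = -9 + \frac{K + K}{K + \frac{4 + K}{6 - 1}} = -9 + \frac{2 K}{K + \frac{4 + K}{5}} = -9 + \frac{2 K}{K + \left(\frac{4}{5} + \frac{K}{5}\right)} = -9 + \frac{2 K}{\frac{4}{5} + \frac{6 K}{5}}$)
$I{\left(-3 \right)} \left(-2\right) \frac{3 + 1}{0 + 1} = \frac{2 \left(-9 - -33\right)}{2 + 3 \left(-3\right)} \left(-2\right) \frac{3 + 1}{0 + 1} = \frac{2 \left(-9 + 33\right)}{2 - 9} \left(-2\right) \frac{4}{1} = 2 \frac{1}{-7} \cdot 24 \left(-2\right) 4 \cdot 1 = 2 \left(- \frac{1}{7}\right) 24 \left(-2\right) 4 = \left(- \frac{48}{7}\right) \left(-2\right) 4 = \frac{96}{7} \cdot 4 = \frac{384}{7}$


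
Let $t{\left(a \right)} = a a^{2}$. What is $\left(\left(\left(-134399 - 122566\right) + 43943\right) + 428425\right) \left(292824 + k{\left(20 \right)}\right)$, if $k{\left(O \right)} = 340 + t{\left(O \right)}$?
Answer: $64871629092$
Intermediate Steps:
$t{\left(a \right)} = a^{3}$
$k{\left(O \right)} = 340 + O^{3}$
$\left(\left(\left(-134399 - 122566\right) + 43943\right) + 428425\right) \left(292824 + k{\left(20 \right)}\right) = \left(\left(\left(-134399 - 122566\right) + 43943\right) + 428425\right) \left(292824 + \left(340 + 20^{3}\right)\right) = \left(\left(-256965 + 43943\right) + 428425\right) \left(292824 + \left(340 + 8000\right)\right) = \left(-213022 + 428425\right) \left(292824 + 8340\right) = 215403 \cdot 301164 = 64871629092$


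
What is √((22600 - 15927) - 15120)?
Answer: I*√8447 ≈ 91.908*I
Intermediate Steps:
√((22600 - 15927) - 15120) = √(6673 - 15120) = √(-8447) = I*√8447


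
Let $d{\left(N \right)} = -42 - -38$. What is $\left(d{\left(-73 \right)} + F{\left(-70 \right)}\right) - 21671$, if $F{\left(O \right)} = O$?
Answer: $-21745$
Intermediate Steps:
$d{\left(N \right)} = -4$ ($d{\left(N \right)} = -42 + 38 = -4$)
$\left(d{\left(-73 \right)} + F{\left(-70 \right)}\right) - 21671 = \left(-4 - 70\right) - 21671 = -74 - 21671 = -21745$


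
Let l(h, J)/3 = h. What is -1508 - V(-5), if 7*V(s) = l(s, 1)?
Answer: -10541/7 ≈ -1505.9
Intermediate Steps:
l(h, J) = 3*h
V(s) = 3*s/7 (V(s) = (3*s)/7 = 3*s/7)
-1508 - V(-5) = -1508 - 3*(-5)/7 = -1508 - 1*(-15/7) = -1508 + 15/7 = -10541/7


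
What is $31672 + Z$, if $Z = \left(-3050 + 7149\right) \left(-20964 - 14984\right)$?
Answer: $-147319180$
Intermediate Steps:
$Z = -147350852$ ($Z = 4099 \left(-35948\right) = -147350852$)
$31672 + Z = 31672 - 147350852 = -147319180$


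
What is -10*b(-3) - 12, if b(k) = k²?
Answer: -102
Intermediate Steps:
-10*b(-3) - 12 = -10*(-3)² - 12 = -10*9 - 12 = -90 - 12 = -102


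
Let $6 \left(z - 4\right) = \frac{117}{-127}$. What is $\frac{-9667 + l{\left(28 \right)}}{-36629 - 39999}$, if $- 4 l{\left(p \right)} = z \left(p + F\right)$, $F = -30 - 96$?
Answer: $\frac{4862963}{38927024} \approx 0.12493$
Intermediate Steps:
$z = \frac{977}{254}$ ($z = 4 + \frac{117 \frac{1}{-127}}{6} = 4 + \frac{117 \left(- \frac{1}{127}\right)}{6} = 4 + \frac{1}{6} \left(- \frac{117}{127}\right) = 4 - \frac{39}{254} = \frac{977}{254} \approx 3.8465$)
$F = -126$ ($F = -30 - 96 = -126$)
$l{\left(p \right)} = \frac{61551}{508} - \frac{977 p}{1016}$ ($l{\left(p \right)} = - \frac{\frac{977}{254} \left(p - 126\right)}{4} = - \frac{\frac{977}{254} \left(-126 + p\right)}{4} = - \frac{- \frac{61551}{127} + \frac{977 p}{254}}{4} = \frac{61551}{508} - \frac{977 p}{1016}$)
$\frac{-9667 + l{\left(28 \right)}}{-36629 - 39999} = \frac{-9667 + \left(\frac{61551}{508} - \frac{6839}{254}\right)}{-36629 - 39999} = \frac{-9667 + \left(\frac{61551}{508} - \frac{6839}{254}\right)}{-76628} = \left(-9667 + \frac{47873}{508}\right) \left(- \frac{1}{76628}\right) = \left(- \frac{4862963}{508}\right) \left(- \frac{1}{76628}\right) = \frac{4862963}{38927024}$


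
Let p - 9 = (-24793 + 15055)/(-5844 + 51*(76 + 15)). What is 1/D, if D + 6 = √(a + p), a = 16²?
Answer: 2406/95075 + √43913911/95075 ≈ 0.095007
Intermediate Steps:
p = 6855/401 (p = 9 + (-24793 + 15055)/(-5844 + 51*(76 + 15)) = 9 - 9738/(-5844 + 51*91) = 9 - 9738/(-5844 + 4641) = 9 - 9738/(-1203) = 9 - 9738*(-1/1203) = 9 + 3246/401 = 6855/401 ≈ 17.095)
a = 256
D = -6 + √43913911/401 (D = -6 + √(256 + 6855/401) = -6 + √(109511/401) = -6 + √43913911/401 ≈ 10.526)
1/D = 1/(-6 + √43913911/401)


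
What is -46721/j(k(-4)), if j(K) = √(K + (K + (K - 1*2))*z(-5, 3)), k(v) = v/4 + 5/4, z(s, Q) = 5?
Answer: 93442*I*√29/29 ≈ 17352.0*I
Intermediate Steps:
k(v) = 5/4 + v/4 (k(v) = v*(¼) + 5*(¼) = v/4 + 5/4 = 5/4 + v/4)
j(K) = √(-10 + 11*K) (j(K) = √(K + (K + (K - 1*2))*5) = √(K + (K + (K - 2))*5) = √(K + (K + (-2 + K))*5) = √(K + (-2 + 2*K)*5) = √(K + (-10 + 10*K)) = √(-10 + 11*K))
-46721/j(k(-4)) = -46721/√(-10 + 11*(5/4 + (¼)*(-4))) = -46721/√(-10 + 11*(5/4 - 1)) = -46721/√(-10 + 11*(¼)) = -46721/√(-10 + 11/4) = -46721*(-2*I*√29/29) = -(-93442)*I*√29/29 = 93442*I*√29/29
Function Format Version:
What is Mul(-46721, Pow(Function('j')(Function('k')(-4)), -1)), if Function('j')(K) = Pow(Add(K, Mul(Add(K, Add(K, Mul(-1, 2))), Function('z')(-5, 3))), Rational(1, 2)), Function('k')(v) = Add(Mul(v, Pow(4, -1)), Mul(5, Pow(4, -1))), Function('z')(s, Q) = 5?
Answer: Mul(Rational(93442, 29), I, Pow(29, Rational(1, 2))) ≈ Mul(17352., I)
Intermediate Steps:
Function('k')(v) = Add(Rational(5, 4), Mul(Rational(1, 4), v)) (Function('k')(v) = Add(Mul(v, Rational(1, 4)), Mul(5, Rational(1, 4))) = Add(Mul(Rational(1, 4), v), Rational(5, 4)) = Add(Rational(5, 4), Mul(Rational(1, 4), v)))
Function('j')(K) = Pow(Add(-10, Mul(11, K)), Rational(1, 2)) (Function('j')(K) = Pow(Add(K, Mul(Add(K, Add(K, Mul(-1, 2))), 5)), Rational(1, 2)) = Pow(Add(K, Mul(Add(K, Add(K, -2)), 5)), Rational(1, 2)) = Pow(Add(K, Mul(Add(K, Add(-2, K)), 5)), Rational(1, 2)) = Pow(Add(K, Mul(Add(-2, Mul(2, K)), 5)), Rational(1, 2)) = Pow(Add(K, Add(-10, Mul(10, K))), Rational(1, 2)) = Pow(Add(-10, Mul(11, K)), Rational(1, 2)))
Mul(-46721, Pow(Function('j')(Function('k')(-4)), -1)) = Mul(-46721, Pow(Pow(Add(-10, Mul(11, Add(Rational(5, 4), Mul(Rational(1, 4), -4)))), Rational(1, 2)), -1)) = Mul(-46721, Pow(Pow(Add(-10, Mul(11, Add(Rational(5, 4), -1))), Rational(1, 2)), -1)) = Mul(-46721, Pow(Pow(Add(-10, Mul(11, Rational(1, 4))), Rational(1, 2)), -1)) = Mul(-46721, Pow(Pow(Add(-10, Rational(11, 4)), Rational(1, 2)), -1)) = Mul(-46721, Pow(Pow(Rational(-29, 4), Rational(1, 2)), -1)) = Mul(-46721, Pow(Mul(Rational(1, 2), I, Pow(29, Rational(1, 2))), -1)) = Mul(-46721, Mul(Rational(-2, 29), I, Pow(29, Rational(1, 2)))) = Mul(Rational(93442, 29), I, Pow(29, Rational(1, 2)))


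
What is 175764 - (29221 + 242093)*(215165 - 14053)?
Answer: -54564325404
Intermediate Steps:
175764 - (29221 + 242093)*(215165 - 14053) = 175764 - 271314*201112 = 175764 - 1*54564501168 = 175764 - 54564501168 = -54564325404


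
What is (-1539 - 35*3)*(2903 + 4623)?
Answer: -12372744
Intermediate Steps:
(-1539 - 35*3)*(2903 + 4623) = (-1539 - 105)*7526 = -1644*7526 = -12372744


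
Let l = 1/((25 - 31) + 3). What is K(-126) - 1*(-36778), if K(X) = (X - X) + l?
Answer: 110333/3 ≈ 36778.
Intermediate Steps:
l = -1/3 (l = 1/(-6 + 3) = 1/(-3) = -1/3 ≈ -0.33333)
K(X) = -1/3 (K(X) = (X - X) - 1/3 = 0 - 1/3 = -1/3)
K(-126) - 1*(-36778) = -1/3 - 1*(-36778) = -1/3 + 36778 = 110333/3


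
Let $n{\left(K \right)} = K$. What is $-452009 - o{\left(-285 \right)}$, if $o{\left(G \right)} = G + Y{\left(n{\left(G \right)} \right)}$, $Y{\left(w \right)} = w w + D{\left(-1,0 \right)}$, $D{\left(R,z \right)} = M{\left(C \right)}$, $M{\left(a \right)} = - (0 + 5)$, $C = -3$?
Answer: $-532944$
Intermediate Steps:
$M{\left(a \right)} = -5$ ($M{\left(a \right)} = \left(-1\right) 5 = -5$)
$D{\left(R,z \right)} = -5$
$Y{\left(w \right)} = -5 + w^{2}$ ($Y{\left(w \right)} = w w - 5 = w^{2} - 5 = -5 + w^{2}$)
$o{\left(G \right)} = -5 + G + G^{2}$ ($o{\left(G \right)} = G + \left(-5 + G^{2}\right) = -5 + G + G^{2}$)
$-452009 - o{\left(-285 \right)} = -452009 - \left(-5 - 285 + \left(-285\right)^{2}\right) = -452009 - \left(-5 - 285 + 81225\right) = -452009 - 80935 = -532944$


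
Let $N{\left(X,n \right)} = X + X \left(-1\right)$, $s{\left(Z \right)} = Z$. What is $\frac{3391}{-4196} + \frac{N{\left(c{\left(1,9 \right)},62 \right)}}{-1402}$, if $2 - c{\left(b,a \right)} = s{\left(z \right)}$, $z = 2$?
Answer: $- \frac{3391}{4196} \approx -0.80815$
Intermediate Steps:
$c{\left(b,a \right)} = 0$ ($c{\left(b,a \right)} = 2 - 2 = 0$)
$N{\left(X,n \right)} = 0$ ($N{\left(X,n \right)} = X - X = 0$)
$\frac{3391}{-4196} + \frac{N{\left(c{\left(1,9 \right)},62 \right)}}{-1402} = \frac{3391}{-4196} + \frac{0}{-1402} = 3391 \left(- \frac{1}{4196}\right) + 0 \left(- \frac{1}{1402}\right) = - \frac{3391}{4196} + 0 = - \frac{3391}{4196}$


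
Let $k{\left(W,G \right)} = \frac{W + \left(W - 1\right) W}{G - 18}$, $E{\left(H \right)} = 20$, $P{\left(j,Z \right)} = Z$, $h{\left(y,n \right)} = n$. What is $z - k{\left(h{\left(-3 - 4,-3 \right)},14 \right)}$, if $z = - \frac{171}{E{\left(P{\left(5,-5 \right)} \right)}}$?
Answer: $- \frac{63}{10} \approx -6.3$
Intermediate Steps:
$z = - \frac{171}{20} \approx -8.55$
$k{\left(W,G \right)} = \frac{W + W \left(-1 + W\right)}{-18 + G}$ ($k{\left(W,G \right)} = \frac{W + \left(-1 + W\right) W}{-18 + G} = \frac{W + W \left(-1 + W\right)}{-18 + G}$)
$z - k{\left(h{\left(-3 - 4,-3 \right)},14 \right)} = - \frac{171}{20} - \frac{\left(-3\right)^{2}}{-18 + 14} = - \frac{171}{20} - \frac{9}{-4} = - \frac{171}{20} - 9 \left(- \frac{1}{4}\right) = - \frac{171}{20} - - \frac{9}{4} = - \frac{171}{20} + \frac{9}{4} = - \frac{63}{10}$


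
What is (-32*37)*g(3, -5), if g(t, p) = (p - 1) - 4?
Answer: 11840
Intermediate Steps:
g(t, p) = -5 + p (g(t, p) = (-1 + p) - 4 = -5 + p)
(-32*37)*g(3, -5) = (-32*37)*(-5 - 5) = -1184*(-10) = 11840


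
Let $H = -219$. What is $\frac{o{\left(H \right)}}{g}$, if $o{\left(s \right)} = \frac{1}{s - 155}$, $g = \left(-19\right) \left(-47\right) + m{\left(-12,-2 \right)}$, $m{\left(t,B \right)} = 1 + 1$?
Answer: $- \frac{1}{334730} \approx -2.9875 \cdot 10^{-6}$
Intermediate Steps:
$m{\left(t,B \right)} = 2$
$g = 895$ ($g = \left(-19\right) \left(-47\right) + 2 = 893 + 2 = 895$)
$o{\left(s \right)} = \frac{1}{-155 + s}$
$\frac{o{\left(H \right)}}{g} = \frac{1}{\left(-155 - 219\right) 895} = \frac{1}{-374} \cdot \frac{1}{895} = \left(- \frac{1}{374}\right) \frac{1}{895} = - \frac{1}{334730}$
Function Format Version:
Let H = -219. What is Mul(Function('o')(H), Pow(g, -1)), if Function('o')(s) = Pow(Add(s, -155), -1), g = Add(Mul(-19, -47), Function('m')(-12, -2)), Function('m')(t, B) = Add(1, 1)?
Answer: Rational(-1, 334730) ≈ -2.9875e-6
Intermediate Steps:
Function('m')(t, B) = 2
g = 895 (g = Add(Mul(-19, -47), 2) = Add(893, 2) = 895)
Function('o')(s) = Pow(Add(-155, s), -1)
Mul(Function('o')(H), Pow(g, -1)) = Mul(Pow(Add(-155, -219), -1), Pow(895, -1)) = Mul(Pow(-374, -1), Rational(1, 895)) = Mul(Rational(-1, 374), Rational(1, 895)) = Rational(-1, 334730)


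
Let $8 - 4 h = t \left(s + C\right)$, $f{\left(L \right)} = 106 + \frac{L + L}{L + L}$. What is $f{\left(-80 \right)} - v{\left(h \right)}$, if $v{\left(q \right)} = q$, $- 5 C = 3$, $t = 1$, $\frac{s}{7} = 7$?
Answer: $\frac{1171}{10} \approx 117.1$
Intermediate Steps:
$s = 49$ ($s = 7 \cdot 7 = 49$)
$C = - \frac{3}{5}$ ($C = \left(- \frac{1}{5}\right) 3 = - \frac{3}{5} \approx -0.6$)
$f{\left(L \right)} = 107$ ($f{\left(L \right)} = 106 + \frac{2 L}{2 L} = 106 + 2 L \frac{1}{2 L} = 106 + 1 = 107$)
$h = - \frac{101}{10}$ ($h = 2 - \frac{1 \left(49 - \frac{3}{5}\right)}{4} = 2 - \frac{1 \cdot \frac{242}{5}}{4} = 2 - \frac{121}{10} = - \frac{101}{10} \approx -10.1$)
$f{\left(-80 \right)} - v{\left(h \right)} = 107 - - \frac{101}{10} = 107 + \frac{101}{10} = \frac{1171}{10}$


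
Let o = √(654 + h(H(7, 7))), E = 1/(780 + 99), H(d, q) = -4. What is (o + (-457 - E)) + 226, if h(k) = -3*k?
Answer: -203050/879 + 3*√74 ≈ -205.19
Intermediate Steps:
E = 1/879 ≈ 0.0011377
o = 3*√74 (o = √(654 - 3*(-4)) = √(654 + 12) = √666 = 3*√74 ≈ 25.807)
(o + (-457 - E)) + 226 = (3*√74 + (-457 - 1*1/879)) + 226 = (3*√74 + (-457 - 1/879)) + 226 = (3*√74 - 401704/879) + 226 = (-401704/879 + 3*√74) + 226 = -203050/879 + 3*√74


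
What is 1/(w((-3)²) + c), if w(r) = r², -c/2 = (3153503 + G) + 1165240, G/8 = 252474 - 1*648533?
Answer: -1/2300461 ≈ -4.3470e-7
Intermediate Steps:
G = -3168472 (G = 8*(252474 - 1*648533) = 8*(252474 - 648533) = 8*(-396059) = -3168472)
c = -2300542 (c = -2*((3153503 - 3168472) + 1165240) = -2*(-14969 + 1165240) = -2*1150271 = -2300542)
1/(w((-3)²) + c) = 1/(((-3)²)² - 2300542) = 1/(9² - 2300542) = 1/(81 - 2300542) = 1/(-2300461) = -1/2300461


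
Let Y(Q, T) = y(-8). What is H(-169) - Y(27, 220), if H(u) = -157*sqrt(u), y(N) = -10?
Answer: 10 - 2041*I ≈ 10.0 - 2041.0*I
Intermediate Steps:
Y(Q, T) = -10
H(-169) - Y(27, 220) = -2041*I - 1*(-10) = -2041*I + 10 = 10 - 2041*I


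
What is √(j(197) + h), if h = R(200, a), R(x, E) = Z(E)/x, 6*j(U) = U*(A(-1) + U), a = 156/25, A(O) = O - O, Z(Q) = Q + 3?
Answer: √582139158/300 ≈ 80.425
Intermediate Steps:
Z(Q) = 3 + Q
A(O) = 0
a = 156/25 (a = 156*(1/25) = 156/25 ≈ 6.2400)
j(U) = U²/6 (j(U) = (U*(0 + U))/6 = (U*U)/6 = U²/6)
R(x, E) = (3 + E)/x
h = 231/5000 (h = (3 + 156/25)/200 = (1/200)*(231/25) = 231/5000 ≈ 0.046200)
√(j(197) + h) = √((⅙)*197² + 231/5000) = √((⅙)*38809 + 231/5000) = √(38809/6 + 231/5000) = √(97023193/15000) = √582139158/300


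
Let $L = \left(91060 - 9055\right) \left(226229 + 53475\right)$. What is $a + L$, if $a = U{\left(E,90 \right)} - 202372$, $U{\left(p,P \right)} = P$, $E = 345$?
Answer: $22936924238$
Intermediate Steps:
$a = -202282$ ($a = 90 - 202372 = -202282$)
$L = 22937126520$ ($L = 82005 \cdot 279704 = 22937126520$)
$a + L = -202282 + 22937126520 = 22936924238$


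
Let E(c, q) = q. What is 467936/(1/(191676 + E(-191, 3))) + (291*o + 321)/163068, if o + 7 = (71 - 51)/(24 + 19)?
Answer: 52410336429676224/584327 ≈ 8.9693e+10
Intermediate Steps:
o = -281/43 (o = -7 + (71 - 51)/(24 + 19) = -7 + 20/43 = -281/43 ≈ -6.5349)
467936/(1/(191676 + E(-191, 3))) + (291*o + 321)/163068 = 467936/(1/(191676 + 3)) + (291*(-281/43) + 321)/163068 = 467936/(1/191679) + (-81771/43 + 321)*(1/163068) = 467936/(1/191679) - 67968/43*1/163068 = 467936*191679 - 5664/584327 = 89693504544 - 5664/584327 = 52410336429676224/584327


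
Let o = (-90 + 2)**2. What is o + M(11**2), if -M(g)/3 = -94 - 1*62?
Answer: 8212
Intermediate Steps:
o = 7744 (o = (-88)**2 = 7744)
M(g) = 468 (M(g) = -3*(-94 - 1*62) = -3*(-94 - 62) = -3*(-156) = 468)
o + M(11**2) = 7744 + 468 = 8212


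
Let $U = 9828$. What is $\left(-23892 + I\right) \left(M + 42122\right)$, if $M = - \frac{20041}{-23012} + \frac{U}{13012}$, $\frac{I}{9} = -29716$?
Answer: $- \frac{229666864156419666}{18714509} \approx -1.2272 \cdot 10^{10}$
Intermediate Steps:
$I = -267444$ ($I = 9 \left(-29716\right) = -267444$)
$M = \frac{121733857}{74858036}$ ($M = - \frac{20041}{-23012} + \frac{9828}{13012} = \left(-20041\right) \left(- \frac{1}{23012}\right) + 9828 \cdot \frac{1}{13012} = \frac{20041}{23012} + \frac{2457}{3253} = \frac{121733857}{74858036} \approx 1.6262$)
$\left(-23892 + I\right) \left(M + 42122\right) = \left(-23892 - 267444\right) \left(\frac{121733857}{74858036} + 42122\right) = \left(-291336\right) \frac{3153291926249}{74858036} = - \frac{229666864156419666}{18714509}$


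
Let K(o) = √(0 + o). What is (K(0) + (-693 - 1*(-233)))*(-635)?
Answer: 292100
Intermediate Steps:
K(o) = √o
(K(0) + (-693 - 1*(-233)))*(-635) = (√0 + (-693 - 1*(-233)))*(-635) = (0 + (-693 + 233))*(-635) = (0 - 460)*(-635) = -460*(-635) = 292100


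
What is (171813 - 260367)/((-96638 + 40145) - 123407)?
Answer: 44277/89950 ≈ 0.49224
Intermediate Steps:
(171813 - 260367)/((-96638 + 40145) - 123407) = -88554/(-56493 - 123407) = -88554/(-179900) = -88554*(-1/179900) = 44277/89950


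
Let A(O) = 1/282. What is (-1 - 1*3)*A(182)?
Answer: -2/141 ≈ -0.014184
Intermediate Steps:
A(O) = 1/282
(-1 - 1*3)*A(182) = (-1 - 1*3)*(1/282) = (-1 - 3)*(1/282) = -4*1/282 = -2/141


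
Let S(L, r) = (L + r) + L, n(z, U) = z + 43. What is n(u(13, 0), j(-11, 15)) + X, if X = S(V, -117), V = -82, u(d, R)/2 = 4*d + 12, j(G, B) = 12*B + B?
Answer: -110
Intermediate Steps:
j(G, B) = 13*B
u(d, R) = 24 + 8*d (u(d, R) = 2*(4*d + 12) = 2*(12 + 4*d) = 24 + 8*d)
n(z, U) = 43 + z
S(L, r) = r + 2*L
X = -281 (X = -117 + 2*(-82) = -117 - 164 = -281)
n(u(13, 0), j(-11, 15)) + X = (43 + (24 + 8*13)) - 281 = (43 + (24 + 104)) - 281 = (43 + 128) - 281 = 171 - 281 = -110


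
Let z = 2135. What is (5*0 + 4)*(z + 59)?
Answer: 8776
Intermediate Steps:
(5*0 + 4)*(z + 59) = (5*0 + 4)*(2135 + 59) = (0 + 4)*2194 = 4*2194 = 8776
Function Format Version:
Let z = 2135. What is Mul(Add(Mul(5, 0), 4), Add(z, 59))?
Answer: 8776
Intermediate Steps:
Mul(Add(Mul(5, 0), 4), Add(z, 59)) = Mul(Add(Mul(5, 0), 4), Add(2135, 59)) = Mul(Add(0, 4), 2194) = Mul(4, 2194) = 8776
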